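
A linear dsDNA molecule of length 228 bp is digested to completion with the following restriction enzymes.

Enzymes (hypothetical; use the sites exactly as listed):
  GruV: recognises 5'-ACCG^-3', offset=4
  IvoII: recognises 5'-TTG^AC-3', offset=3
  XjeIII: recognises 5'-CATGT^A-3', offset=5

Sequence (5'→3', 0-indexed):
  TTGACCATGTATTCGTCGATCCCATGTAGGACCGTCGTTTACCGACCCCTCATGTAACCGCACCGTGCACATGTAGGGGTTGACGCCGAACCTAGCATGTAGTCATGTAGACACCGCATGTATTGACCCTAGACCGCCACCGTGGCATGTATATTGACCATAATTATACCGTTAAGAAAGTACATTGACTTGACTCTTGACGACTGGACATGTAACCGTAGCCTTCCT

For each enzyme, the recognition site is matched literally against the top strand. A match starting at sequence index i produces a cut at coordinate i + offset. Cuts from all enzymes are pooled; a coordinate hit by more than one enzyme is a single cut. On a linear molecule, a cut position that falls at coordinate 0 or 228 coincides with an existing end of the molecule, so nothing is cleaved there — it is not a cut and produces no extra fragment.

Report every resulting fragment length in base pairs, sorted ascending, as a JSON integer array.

[3,4,5,5,5,5,5,6,6,7,7,7,8,8,8,8,9,10,10,11,11,14,15,16,17,18]

Per-enzyme occurrences:
  GruV (ACCG, off=4): starts [30, 40, 56, 61, 112, 132, 138, 167, 214] → cuts [34, 44, 60, 65, 116, 136, 142, 171, 218]
  IvoII (TTGAC, off=3): starts [0, 79, 122, 153, 184, 189, 196] → cuts [3, 82, 125, 156, 187, 192, 199]
  XjeIII (CATGTA, off=5): starts [5, 22, 50, 69, 95, 103, 116, 145, 208] → cuts [10, 27, 55, 74, 100, 108, 121, 150, 213]

All cut coordinates (distinct, sorted): [3, 10, 27, 34, 44, 55, 60, 65, 74, 82, 100, 108, 116, 121, 125, 136, 142, 150, 156, 171, 187, 192, 199, 213, 218]

Fragments:
  [0,3): 3 bp
  [3,10): 7 bp
  [10,27): 17 bp
  [27,34): 7 bp
  [34,44): 10 bp
  [44,55): 11 bp
  [55,60): 5 bp
  [60,65): 5 bp
  [65,74): 9 bp
  [74,82): 8 bp
  [82,100): 18 bp
  [100,108): 8 bp
  [108,116): 8 bp
  [116,121): 5 bp
  [121,125): 4 bp
  [125,136): 11 bp
  [136,142): 6 bp
  [142,150): 8 bp
  [150,156): 6 bp
  [156,171): 15 bp
  [171,187): 16 bp
  [187,192): 5 bp
  [192,199): 7 bp
  [199,213): 14 bp
  [213,218): 5 bp
  [218,228): 10 bp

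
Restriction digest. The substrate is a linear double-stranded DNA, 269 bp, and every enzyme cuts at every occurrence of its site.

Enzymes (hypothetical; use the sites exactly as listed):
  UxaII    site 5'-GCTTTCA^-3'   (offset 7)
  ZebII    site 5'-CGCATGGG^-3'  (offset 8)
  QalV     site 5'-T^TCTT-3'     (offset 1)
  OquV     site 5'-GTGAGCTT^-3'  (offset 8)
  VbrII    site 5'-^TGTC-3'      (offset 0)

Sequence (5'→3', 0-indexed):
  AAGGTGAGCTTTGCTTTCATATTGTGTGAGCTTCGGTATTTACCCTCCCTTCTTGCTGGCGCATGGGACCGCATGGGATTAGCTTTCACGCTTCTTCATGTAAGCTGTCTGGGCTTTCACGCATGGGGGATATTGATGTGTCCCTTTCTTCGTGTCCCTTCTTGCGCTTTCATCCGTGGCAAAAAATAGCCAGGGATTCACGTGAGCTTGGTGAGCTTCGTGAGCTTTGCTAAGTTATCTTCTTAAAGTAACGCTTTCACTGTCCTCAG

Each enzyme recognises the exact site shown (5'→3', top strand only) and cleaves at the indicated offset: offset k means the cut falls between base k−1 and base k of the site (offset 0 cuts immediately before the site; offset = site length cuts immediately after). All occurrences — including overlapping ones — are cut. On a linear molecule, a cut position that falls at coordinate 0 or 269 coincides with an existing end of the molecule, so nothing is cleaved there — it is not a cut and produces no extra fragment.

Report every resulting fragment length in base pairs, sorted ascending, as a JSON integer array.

Site scan:
  UxaII GCTTTCA/7: at [12, 81, 112, 165, 252] ⇒ [19, 88, 119, 172, 259]
  ZebII CGCATGGG/8: at [59, 69, 119] ⇒ [67, 77, 127]
  QalV TTCTT/1: at [49, 91, 145, 158, 239] ⇒ [50, 92, 146, 159, 240]
  OquV GTGAGCTT/8: at [3, 25, 201, 210, 219] ⇒ [11, 33, 209, 218, 227]
  VbrII TGTC/0: at [105, 138, 152, 260] ⇒ [105, 138, 152, 260]

All cut coordinates (distinct, sorted): [11, 19, 33, 50, 67, 77, 88, 92, 105, 119, 127, 138, 146, 152, 159, 172, 209, 218, 227, 240, 259, 260]

Fragments:
  [0,11): 11 bp
  [11,19): 8 bp
  [19,33): 14 bp
  [33,50): 17 bp
  [50,67): 17 bp
  [67,77): 10 bp
  [77,88): 11 bp
  [88,92): 4 bp
  [92,105): 13 bp
  [105,119): 14 bp
  [119,127): 8 bp
  [127,138): 11 bp
  [138,146): 8 bp
  [146,152): 6 bp
  [152,159): 7 bp
  [159,172): 13 bp
  [172,209): 37 bp
  [209,218): 9 bp
  [218,227): 9 bp
  [227,240): 13 bp
  [240,259): 19 bp
  [259,260): 1 bp
  [260,269): 9 bp

[1,4,6,7,8,8,8,9,9,9,10,11,11,11,13,13,13,14,14,17,17,19,37]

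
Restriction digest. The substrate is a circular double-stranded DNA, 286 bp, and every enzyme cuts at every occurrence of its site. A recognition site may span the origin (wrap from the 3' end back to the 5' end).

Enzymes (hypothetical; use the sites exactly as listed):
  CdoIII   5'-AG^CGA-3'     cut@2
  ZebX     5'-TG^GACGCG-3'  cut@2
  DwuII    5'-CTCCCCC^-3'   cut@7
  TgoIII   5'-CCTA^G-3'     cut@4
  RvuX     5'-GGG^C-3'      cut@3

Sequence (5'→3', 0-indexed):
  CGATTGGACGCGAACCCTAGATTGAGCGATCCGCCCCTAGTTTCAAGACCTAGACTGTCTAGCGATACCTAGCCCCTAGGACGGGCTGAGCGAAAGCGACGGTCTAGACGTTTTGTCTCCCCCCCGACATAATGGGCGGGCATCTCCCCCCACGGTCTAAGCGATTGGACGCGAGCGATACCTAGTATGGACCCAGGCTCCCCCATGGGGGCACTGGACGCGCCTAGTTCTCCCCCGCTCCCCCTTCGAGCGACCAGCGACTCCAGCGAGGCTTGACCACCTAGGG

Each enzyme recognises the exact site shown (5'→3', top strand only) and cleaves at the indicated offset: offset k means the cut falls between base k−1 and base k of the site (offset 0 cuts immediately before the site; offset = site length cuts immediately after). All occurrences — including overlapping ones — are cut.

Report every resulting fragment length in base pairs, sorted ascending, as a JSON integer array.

Site scan:
  CdoIII AGCGA/2: at [24, 60, 88, 94, 159, 173, 248, 255, 264] ⇒ [26, 62, 90, 96, 161, 175, 250, 257, 266]
  ZebX TGGACGCG/2: at [4, 165, 214] ⇒ [6, 167, 216]
  DwuII CTCCCCC/7: at [116, 143, 197, 229, 237] ⇒ [123, 150, 204, 236, 244]
  TgoIII CCTAG/4: at [15, 35, 48, 67, 74, 180, 222, 279] ⇒ [19, 39, 52, 71, 78, 184, 226, 283]
  RvuX GGGC/3: at [82, 133, 137, 208, 283] ⇒ [0, 85, 136, 140, 211]

Pooled cuts: [0, 6, 19, 26, 39, 52, 62, 71, 78, 85, 90, 96, 123, 136, 140, 150, 161, 167, 175, 184, 204, 211, 216, 226, 236, 244, 250, 257, 266, 283]

Fragment lengths:
  0→6: 6 bp
  6→19: 13 bp
  19→26: 7 bp
  26→39: 13 bp
  39→52: 13 bp
  52→62: 10 bp
  62→71: 9 bp
  71→78: 7 bp
  78→85: 7 bp
  85→90: 5 bp
  90→96: 6 bp
  96→123: 27 bp
  123→136: 13 bp
  136→140: 4 bp
  140→150: 10 bp
  150→161: 11 bp
  161→167: 6 bp
  167→175: 8 bp
  175→184: 9 bp
  184→204: 20 bp
  204→211: 7 bp
  211→216: 5 bp
  216→226: 10 bp
  226→236: 10 bp
  236→244: 8 bp
  244→250: 6 bp
  250→257: 7 bp
  257→266: 9 bp
  266→283: 17 bp
  283→0 (wrap): 286-283+0 = 3 bp

[3,4,5,5,6,6,6,6,7,7,7,7,7,8,8,9,9,9,10,10,10,10,11,13,13,13,13,17,20,27]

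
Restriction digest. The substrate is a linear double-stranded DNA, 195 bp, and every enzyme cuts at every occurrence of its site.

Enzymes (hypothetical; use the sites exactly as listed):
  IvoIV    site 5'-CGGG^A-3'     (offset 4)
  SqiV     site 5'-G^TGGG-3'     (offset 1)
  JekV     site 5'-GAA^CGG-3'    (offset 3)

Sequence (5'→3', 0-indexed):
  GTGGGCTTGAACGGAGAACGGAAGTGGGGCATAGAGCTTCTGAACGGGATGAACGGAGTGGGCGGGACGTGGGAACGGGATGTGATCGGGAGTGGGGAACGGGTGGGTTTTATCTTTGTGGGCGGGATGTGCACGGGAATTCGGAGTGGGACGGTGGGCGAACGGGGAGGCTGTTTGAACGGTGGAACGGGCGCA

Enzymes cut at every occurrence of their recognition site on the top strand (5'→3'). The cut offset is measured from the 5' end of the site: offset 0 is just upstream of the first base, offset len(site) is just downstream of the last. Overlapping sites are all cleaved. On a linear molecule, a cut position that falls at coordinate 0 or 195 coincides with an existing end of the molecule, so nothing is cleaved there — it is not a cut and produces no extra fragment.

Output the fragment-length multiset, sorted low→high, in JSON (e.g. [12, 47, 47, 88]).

Per-enzyme occurrences:
  IvoIV (CGGGA, off=4): starts [44, 62, 75, 86, 122, 133] → cuts [48, 66, 79, 90, 126, 137]
  SqiV (GTGGG, off=1): starts [0, 23, 57, 68, 91, 102, 117, 145, 153] → cuts [1, 24, 58, 69, 92, 103, 118, 146, 154]
  JekV (GAACGG, off=3): starts [8, 15, 41, 50, 72, 96, 159, 176, 184] → cuts [11, 18, 44, 53, 75, 99, 162, 179, 187]

All cut coordinates (distinct, sorted): [1, 11, 18, 24, 44, 48, 53, 58, 66, 69, 75, 79, 90, 92, 99, 103, 118, 126, 137, 146, 154, 162, 179, 187]

Fragments:
  [0,1): 1 bp
  [1,11): 10 bp
  [11,18): 7 bp
  [18,24): 6 bp
  [24,44): 20 bp
  [44,48): 4 bp
  [48,53): 5 bp
  [53,58): 5 bp
  [58,66): 8 bp
  [66,69): 3 bp
  [69,75): 6 bp
  [75,79): 4 bp
  [79,90): 11 bp
  [90,92): 2 bp
  [92,99): 7 bp
  [99,103): 4 bp
  [103,118): 15 bp
  [118,126): 8 bp
  [126,137): 11 bp
  [137,146): 9 bp
  [146,154): 8 bp
  [154,162): 8 bp
  [162,179): 17 bp
  [179,187): 8 bp
  [187,195): 8 bp

[1,2,3,4,4,4,5,5,6,6,7,7,8,8,8,8,8,8,9,10,11,11,15,17,20]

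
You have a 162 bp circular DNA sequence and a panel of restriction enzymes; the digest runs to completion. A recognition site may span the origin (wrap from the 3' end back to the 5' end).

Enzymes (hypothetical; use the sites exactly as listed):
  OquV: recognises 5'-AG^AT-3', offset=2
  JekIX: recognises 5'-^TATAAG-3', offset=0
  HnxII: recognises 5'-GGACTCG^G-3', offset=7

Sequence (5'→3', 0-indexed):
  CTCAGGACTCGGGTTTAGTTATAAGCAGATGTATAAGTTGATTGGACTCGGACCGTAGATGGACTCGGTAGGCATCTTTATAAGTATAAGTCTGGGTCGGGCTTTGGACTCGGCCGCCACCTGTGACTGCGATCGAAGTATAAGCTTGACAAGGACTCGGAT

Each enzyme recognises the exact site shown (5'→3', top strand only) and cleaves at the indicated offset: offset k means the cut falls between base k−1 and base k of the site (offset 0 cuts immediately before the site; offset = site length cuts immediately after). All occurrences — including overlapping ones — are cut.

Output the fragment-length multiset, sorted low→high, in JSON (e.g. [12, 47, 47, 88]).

Scan for sites:
  OquV AGAT/2: at [26, 56] ⇒ [28, 58]
  JekIX TATAAG/0: at [19, 31, 78, 84, 138] ⇒ [19, 31, 78, 84, 138]
  HnxII GGACTCGG/7: at [4, 43, 60, 105, 152] ⇒ [11, 50, 67, 112, 159]

Pooled cuts: [11, 19, 28, 31, 50, 58, 67, 78, 84, 112, 138, 159]

Fragment lengths:
  11→19: 8 bp
  19→28: 9 bp
  28→31: 3 bp
  31→50: 19 bp
  50→58: 8 bp
  58→67: 9 bp
  67→78: 11 bp
  78→84: 6 bp
  84→112: 28 bp
  112→138: 26 bp
  138→159: 21 bp
  159→11 (wrap): 162-159+11 = 14 bp

[3,6,8,8,9,9,11,14,19,21,26,28]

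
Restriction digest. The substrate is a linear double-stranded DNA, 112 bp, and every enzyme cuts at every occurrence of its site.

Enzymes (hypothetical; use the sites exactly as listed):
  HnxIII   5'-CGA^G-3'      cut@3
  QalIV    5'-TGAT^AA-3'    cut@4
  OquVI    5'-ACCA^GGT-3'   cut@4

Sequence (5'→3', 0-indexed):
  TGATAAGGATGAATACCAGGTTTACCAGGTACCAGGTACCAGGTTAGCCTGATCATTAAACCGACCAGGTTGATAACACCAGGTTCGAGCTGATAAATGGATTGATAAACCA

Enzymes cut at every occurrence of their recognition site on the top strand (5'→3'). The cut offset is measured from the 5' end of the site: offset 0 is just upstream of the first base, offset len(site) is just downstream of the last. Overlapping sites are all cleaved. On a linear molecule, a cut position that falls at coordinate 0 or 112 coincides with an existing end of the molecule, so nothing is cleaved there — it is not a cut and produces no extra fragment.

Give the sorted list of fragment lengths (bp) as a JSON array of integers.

[4,6,6,7,7,7,7,7,9,12,14,26]

Site scan:
  HnxIII (CGAG, off=3): starts [85] → cuts [88]
  QalIV (TGATAA, off=4): starts [0, 70, 90, 102] → cuts [4, 74, 94, 106]
  OquVI (ACCAGGT, off=4): starts [14, 23, 30, 37, 63, 77] → cuts [18, 27, 34, 41, 67, 81]

All cut coordinates (distinct, sorted): [4, 18, 27, 34, 41, 67, 74, 81, 88, 94, 106]

Fragment lengths:
  [0,4): 4 bp
  [4,18): 14 bp
  [18,27): 9 bp
  [27,34): 7 bp
  [34,41): 7 bp
  [41,67): 26 bp
  [67,74): 7 bp
  [74,81): 7 bp
  [81,88): 7 bp
  [88,94): 6 bp
  [94,106): 12 bp
  [106,112): 6 bp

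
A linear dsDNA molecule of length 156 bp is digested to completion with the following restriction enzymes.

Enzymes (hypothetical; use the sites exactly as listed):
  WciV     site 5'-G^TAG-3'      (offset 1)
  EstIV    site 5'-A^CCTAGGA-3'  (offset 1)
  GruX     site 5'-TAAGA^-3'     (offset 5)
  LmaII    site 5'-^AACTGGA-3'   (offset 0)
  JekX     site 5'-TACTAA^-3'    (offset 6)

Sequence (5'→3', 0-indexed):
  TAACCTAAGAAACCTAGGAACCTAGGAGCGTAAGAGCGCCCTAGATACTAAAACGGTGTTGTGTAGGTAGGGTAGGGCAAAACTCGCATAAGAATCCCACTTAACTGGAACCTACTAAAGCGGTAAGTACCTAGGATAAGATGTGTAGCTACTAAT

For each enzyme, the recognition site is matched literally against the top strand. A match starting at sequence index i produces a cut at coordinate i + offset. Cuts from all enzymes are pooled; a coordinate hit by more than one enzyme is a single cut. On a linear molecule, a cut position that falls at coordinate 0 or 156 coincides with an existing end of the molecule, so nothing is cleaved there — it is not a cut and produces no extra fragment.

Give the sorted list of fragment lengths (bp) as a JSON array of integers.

[1,2,4,4,5,8,9,10,10,11,12,12,15,16,16,21]

Scan for sites:
  WciV GTAG/1: at [62, 66, 71, 144] ⇒ [63, 67, 72, 145]
  EstIV ACCTAGGA/1: at [11, 19, 128] ⇒ [12, 20, 129]
  GruX TAAGA/5: at [5, 30, 88, 136] ⇒ [10, 35, 93, 141]
  LmaII AACTGGA/0: at [102] ⇒ [102]
  JekX TACTAA/6: at [45, 112, 149] ⇒ [51, 118, 155]

All cut coordinates (distinct, sorted): [10, 12, 20, 35, 51, 63, 67, 72, 93, 102, 118, 129, 141, 145, 155]

Fragments:
  [0,10): 10 bp
  [10,12): 2 bp
  [12,20): 8 bp
  [20,35): 15 bp
  [35,51): 16 bp
  [51,63): 12 bp
  [63,67): 4 bp
  [67,72): 5 bp
  [72,93): 21 bp
  [93,102): 9 bp
  [102,118): 16 bp
  [118,129): 11 bp
  [129,141): 12 bp
  [141,145): 4 bp
  [145,155): 10 bp
  [155,156): 1 bp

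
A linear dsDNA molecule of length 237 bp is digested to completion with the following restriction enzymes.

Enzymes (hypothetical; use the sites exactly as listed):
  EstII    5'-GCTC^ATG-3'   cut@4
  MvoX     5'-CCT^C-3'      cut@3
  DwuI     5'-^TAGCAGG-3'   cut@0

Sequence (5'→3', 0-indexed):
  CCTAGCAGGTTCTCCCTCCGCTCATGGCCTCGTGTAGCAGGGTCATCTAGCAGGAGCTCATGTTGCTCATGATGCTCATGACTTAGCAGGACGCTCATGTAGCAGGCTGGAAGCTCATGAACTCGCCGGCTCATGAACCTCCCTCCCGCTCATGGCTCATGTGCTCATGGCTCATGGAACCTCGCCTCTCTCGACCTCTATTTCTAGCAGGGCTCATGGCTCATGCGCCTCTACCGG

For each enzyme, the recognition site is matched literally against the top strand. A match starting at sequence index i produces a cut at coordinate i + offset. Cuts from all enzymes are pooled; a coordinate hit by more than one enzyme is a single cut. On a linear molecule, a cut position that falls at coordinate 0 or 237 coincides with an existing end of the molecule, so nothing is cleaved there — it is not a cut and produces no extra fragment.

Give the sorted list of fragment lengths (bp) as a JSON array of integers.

[2,3,4,4,5,6,6,7,7,7,7,7,7,7,8,8,8,9,9,9,10,11,12,13,13,15,16,17]

Scan for sites:
  EstII (GCTCATG, off=4): starts [19, 55, 64, 73, 92, 112, 128, 147, 154, 162, 169, 211, 218] → cuts [23, 59, 68, 77, 96, 116, 132, 151, 158, 166, 173, 215, 222]
  MvoX (CCTC, off=3): starts [14, 27, 137, 141, 179, 184, 194, 227] → cuts [17, 30, 140, 144, 182, 187, 197, 230]
  DwuI (TAGCAGG, off=0): starts [2, 34, 47, 83, 99, 204] → cuts [2, 34, 47, 83, 99, 204]

Pooled cuts: [2, 17, 23, 30, 34, 47, 59, 68, 77, 83, 96, 99, 116, 132, 140, 144, 151, 158, 166, 173, 182, 187, 197, 204, 215, 222, 230]

Fragments:
  [0,2): 2 bp
  [2,17): 15 bp
  [17,23): 6 bp
  [23,30): 7 bp
  [30,34): 4 bp
  [34,47): 13 bp
  [47,59): 12 bp
  [59,68): 9 bp
  [68,77): 9 bp
  [77,83): 6 bp
  [83,96): 13 bp
  [96,99): 3 bp
  [99,116): 17 bp
  [116,132): 16 bp
  [132,140): 8 bp
  [140,144): 4 bp
  [144,151): 7 bp
  [151,158): 7 bp
  [158,166): 8 bp
  [166,173): 7 bp
  [173,182): 9 bp
  [182,187): 5 bp
  [187,197): 10 bp
  [197,204): 7 bp
  [204,215): 11 bp
  [215,222): 7 bp
  [222,230): 8 bp
  [230,237): 7 bp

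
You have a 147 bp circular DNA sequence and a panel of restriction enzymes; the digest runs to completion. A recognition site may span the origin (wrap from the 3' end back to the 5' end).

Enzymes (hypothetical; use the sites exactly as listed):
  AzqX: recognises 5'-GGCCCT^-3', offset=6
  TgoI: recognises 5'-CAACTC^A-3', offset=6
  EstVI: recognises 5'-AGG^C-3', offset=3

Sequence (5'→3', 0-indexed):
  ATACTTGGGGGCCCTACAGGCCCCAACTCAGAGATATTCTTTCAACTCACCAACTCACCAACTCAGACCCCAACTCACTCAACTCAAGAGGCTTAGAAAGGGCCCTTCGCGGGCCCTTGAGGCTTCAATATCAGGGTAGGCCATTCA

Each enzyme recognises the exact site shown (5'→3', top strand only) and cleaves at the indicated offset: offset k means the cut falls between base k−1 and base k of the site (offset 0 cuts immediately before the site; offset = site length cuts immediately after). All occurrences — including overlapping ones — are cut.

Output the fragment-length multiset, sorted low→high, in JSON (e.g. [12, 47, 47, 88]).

[5,5,6,8,8,9,9,11,12,15,18,19,22]

Site scan:
  AzqX GGCCCT/6: at [9, 100, 111] ⇒ [15, 106, 117]
  TgoI CAACTCA/6: at [23, 42, 50, 58, 70, 79] ⇒ [29, 48, 56, 64, 76, 85]
  EstVI AGGC/3: at [17, 88, 119, 137] ⇒ [20, 91, 122, 140]

All cut coordinates (distinct, sorted): [15, 20, 29, 48, 56, 64, 76, 85, 91, 106, 117, 122, 140]

Fragment lengths:
  15→20: 5 bp
  20→29: 9 bp
  29→48: 19 bp
  48→56: 8 bp
  56→64: 8 bp
  64→76: 12 bp
  76→85: 9 bp
  85→91: 6 bp
  91→106: 15 bp
  106→117: 11 bp
  117→122: 5 bp
  122→140: 18 bp
  140→15 (wrap): 147-140+15 = 22 bp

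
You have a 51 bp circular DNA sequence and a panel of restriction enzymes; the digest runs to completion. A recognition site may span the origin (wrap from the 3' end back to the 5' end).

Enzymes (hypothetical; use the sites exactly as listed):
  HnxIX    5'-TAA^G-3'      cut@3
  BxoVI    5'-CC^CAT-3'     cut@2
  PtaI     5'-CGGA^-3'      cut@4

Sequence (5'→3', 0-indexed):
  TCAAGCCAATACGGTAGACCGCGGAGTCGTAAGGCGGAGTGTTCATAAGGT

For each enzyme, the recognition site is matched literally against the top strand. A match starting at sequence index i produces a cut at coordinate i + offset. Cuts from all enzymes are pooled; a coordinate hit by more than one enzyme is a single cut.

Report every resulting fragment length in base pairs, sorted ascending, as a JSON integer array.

[6,7,10,28]

Scan for sites:
  HnxIX (TAAG, off=3): starts [29, 45] → cuts [32, 48]
  BxoVI (CCCAT, off=2): no sites
  PtaI (CGGA, off=4): starts [21, 34] → cuts [25, 38]

Pooled cuts: [25, 32, 38, 48]

Fragment lengths:
  25→32: 7 bp
  32→38: 6 bp
  38→48: 10 bp
  48→25 (wrap): 51-48+25 = 28 bp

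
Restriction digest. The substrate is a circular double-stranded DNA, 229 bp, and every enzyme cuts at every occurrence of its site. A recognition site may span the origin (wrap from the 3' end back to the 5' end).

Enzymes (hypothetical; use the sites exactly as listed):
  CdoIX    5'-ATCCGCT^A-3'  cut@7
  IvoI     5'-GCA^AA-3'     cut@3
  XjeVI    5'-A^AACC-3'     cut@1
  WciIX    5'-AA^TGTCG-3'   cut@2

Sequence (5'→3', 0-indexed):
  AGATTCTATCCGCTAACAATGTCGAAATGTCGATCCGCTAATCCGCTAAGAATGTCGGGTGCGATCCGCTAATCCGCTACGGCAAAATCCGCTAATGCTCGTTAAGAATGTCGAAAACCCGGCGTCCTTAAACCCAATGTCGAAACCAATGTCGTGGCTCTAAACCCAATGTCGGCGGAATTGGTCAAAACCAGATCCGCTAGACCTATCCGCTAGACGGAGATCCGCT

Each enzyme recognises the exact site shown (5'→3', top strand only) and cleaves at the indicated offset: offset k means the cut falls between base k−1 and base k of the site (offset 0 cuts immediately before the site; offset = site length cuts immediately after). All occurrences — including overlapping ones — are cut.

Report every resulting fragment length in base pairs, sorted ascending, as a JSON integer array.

Per-enzyme occurrences:
  CdoIX (ATCCGCTA, off=7): starts [7, 32, 40, 63, 71, 86, 194, 207, 222] → cuts [0, 14, 39, 47, 70, 78, 93, 201, 214]
  IvoI (GCAAA, off=3): starts [81] → cuts [84]
  XjeVI (AAACC, off=1): starts [114, 129, 142, 161, 187] → cuts [115, 130, 143, 162, 188]
  WciIX (AATGTCG, off=2): starts [17, 25, 50, 106, 135, 147, 167] → cuts [19, 27, 52, 108, 137, 149, 169]

Pooled cuts: [0, 14, 19, 27, 39, 47, 52, 70, 78, 84, 93, 108, 115, 130, 137, 143, 149, 162, 169, 188, 201, 214]

Fragment lengths:
  0→14: 14 bp
  14→19: 5 bp
  19→27: 8 bp
  27→39: 12 bp
  39→47: 8 bp
  47→52: 5 bp
  52→70: 18 bp
  70→78: 8 bp
  78→84: 6 bp
  84→93: 9 bp
  93→108: 15 bp
  108→115: 7 bp
  115→130: 15 bp
  130→137: 7 bp
  137→143: 6 bp
  143→149: 6 bp
  149→162: 13 bp
  162→169: 7 bp
  169→188: 19 bp
  188→201: 13 bp
  201→214: 13 bp
  214→0 (wrap): 229-214+0 = 15 bp

[5,5,6,6,6,7,7,7,8,8,8,9,12,13,13,13,14,15,15,15,18,19]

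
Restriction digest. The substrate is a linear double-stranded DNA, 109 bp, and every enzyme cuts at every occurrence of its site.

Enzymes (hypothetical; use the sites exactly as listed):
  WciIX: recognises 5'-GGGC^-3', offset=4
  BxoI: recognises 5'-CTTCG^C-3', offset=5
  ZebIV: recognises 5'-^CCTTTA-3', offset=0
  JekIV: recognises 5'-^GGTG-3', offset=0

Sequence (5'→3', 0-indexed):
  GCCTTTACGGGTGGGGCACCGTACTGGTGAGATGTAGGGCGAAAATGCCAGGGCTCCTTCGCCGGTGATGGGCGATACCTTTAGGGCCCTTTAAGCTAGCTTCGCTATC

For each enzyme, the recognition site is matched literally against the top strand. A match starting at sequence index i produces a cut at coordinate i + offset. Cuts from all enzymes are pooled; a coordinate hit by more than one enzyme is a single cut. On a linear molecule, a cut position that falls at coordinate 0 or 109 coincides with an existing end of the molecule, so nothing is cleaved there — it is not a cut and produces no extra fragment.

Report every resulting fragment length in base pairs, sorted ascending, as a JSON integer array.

[1,2,4,5,7,8,8,8,10,10,14,15,17]

Per-enzyme occurrences:
  WciIX GGGC/4: at [13, 36, 50, 69, 83] ⇒ [17, 40, 54, 73, 87]
  BxoI CTTCGC/5: at [56, 99] ⇒ [61, 104]
  ZebIV CCTTTA/0: at [1, 77, 87] ⇒ [1, 77, 87]
  JekIV GGTG/0: at [9, 25, 63] ⇒ [9, 25, 63]

Pooled cuts: [1, 9, 17, 25, 40, 54, 61, 63, 73, 77, 87, 104]

Fragment lengths:
  [0,1): 1 bp
  [1,9): 8 bp
  [9,17): 8 bp
  [17,25): 8 bp
  [25,40): 15 bp
  [40,54): 14 bp
  [54,61): 7 bp
  [61,63): 2 bp
  [63,73): 10 bp
  [73,77): 4 bp
  [77,87): 10 bp
  [87,104): 17 bp
  [104,109): 5 bp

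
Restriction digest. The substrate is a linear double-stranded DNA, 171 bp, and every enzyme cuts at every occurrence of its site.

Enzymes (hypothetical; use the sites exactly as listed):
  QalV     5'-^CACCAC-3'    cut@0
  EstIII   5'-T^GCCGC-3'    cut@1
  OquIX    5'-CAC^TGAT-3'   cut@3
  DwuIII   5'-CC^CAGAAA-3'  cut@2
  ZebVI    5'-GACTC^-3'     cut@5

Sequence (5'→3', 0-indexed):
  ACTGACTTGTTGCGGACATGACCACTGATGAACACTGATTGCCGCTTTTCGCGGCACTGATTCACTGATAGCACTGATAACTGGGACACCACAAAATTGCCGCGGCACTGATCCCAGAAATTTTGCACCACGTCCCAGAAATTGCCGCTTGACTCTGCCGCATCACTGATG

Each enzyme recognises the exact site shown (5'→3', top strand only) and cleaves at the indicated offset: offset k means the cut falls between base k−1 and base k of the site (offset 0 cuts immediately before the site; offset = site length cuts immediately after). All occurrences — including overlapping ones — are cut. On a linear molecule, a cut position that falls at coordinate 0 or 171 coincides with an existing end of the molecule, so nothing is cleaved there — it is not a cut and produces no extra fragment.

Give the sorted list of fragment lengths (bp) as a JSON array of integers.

[1,5,5,6,8,8,9,10,10,10,10,11,12,12,12,17,25]

Scan for sites:
  QalV (CACCAC, off=0): starts [86, 125] → cuts [86, 125]
  EstIII (TGCCGC, off=1): starts [39, 97, 142, 155] → cuts [40, 98, 143, 156]
  OquIX (CACTGAT, off=3): starts [22, 32, 54, 62, 71, 105, 163] → cuts [25, 35, 57, 65, 74, 108, 166]
  DwuIII (CCCAGAAA, off=2): starts [112, 133] → cuts [114, 135]
  ZebVI (GACTC, off=5): starts [150] → cuts [155]

Pooled cuts: [25, 35, 40, 57, 65, 74, 86, 98, 108, 114, 125, 135, 143, 155, 156, 166]

Fragment lengths:
  [0,25): 25 bp
  [25,35): 10 bp
  [35,40): 5 bp
  [40,57): 17 bp
  [57,65): 8 bp
  [65,74): 9 bp
  [74,86): 12 bp
  [86,98): 12 bp
  [98,108): 10 bp
  [108,114): 6 bp
  [114,125): 11 bp
  [125,135): 10 bp
  [135,143): 8 bp
  [143,155): 12 bp
  [155,156): 1 bp
  [156,166): 10 bp
  [166,171): 5 bp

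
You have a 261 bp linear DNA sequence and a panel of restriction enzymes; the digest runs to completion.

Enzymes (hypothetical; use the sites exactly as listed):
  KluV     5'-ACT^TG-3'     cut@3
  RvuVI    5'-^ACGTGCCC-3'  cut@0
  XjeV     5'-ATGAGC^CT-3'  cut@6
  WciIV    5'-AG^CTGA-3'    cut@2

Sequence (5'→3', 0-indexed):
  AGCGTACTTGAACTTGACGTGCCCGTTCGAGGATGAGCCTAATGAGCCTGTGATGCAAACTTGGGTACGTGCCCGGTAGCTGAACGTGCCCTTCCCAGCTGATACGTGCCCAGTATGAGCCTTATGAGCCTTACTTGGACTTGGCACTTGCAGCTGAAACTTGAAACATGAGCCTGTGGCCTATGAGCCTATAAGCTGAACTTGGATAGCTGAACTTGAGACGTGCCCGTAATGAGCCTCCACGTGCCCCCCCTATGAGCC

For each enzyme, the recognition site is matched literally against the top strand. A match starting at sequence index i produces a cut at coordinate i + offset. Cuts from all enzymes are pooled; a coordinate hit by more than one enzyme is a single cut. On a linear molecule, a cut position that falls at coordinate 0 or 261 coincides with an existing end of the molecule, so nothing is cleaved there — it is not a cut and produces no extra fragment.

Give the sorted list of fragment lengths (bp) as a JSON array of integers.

Site scan:
  KluV ACTTG/3: at [5, 11, 58, 132, 138, 145, 158, 199, 213] ⇒ [8, 14, 61, 135, 141, 148, 161, 202, 216]
  RvuVI ACGTGCCC/0: at [16, 66, 83, 103, 220, 241] ⇒ [16, 66, 83, 103, 220, 241]
  XjeV ATGAGCCT/6: at [32, 41, 114, 123, 167, 182, 231] ⇒ [38, 47, 120, 129, 173, 188, 237]
  WciIV AGCTGA/2: at [77, 96, 151, 193, 207] ⇒ [79, 98, 153, 195, 209]

All cut coordinates (distinct, sorted): [8, 14, 16, 38, 47, 61, 66, 79, 83, 98, 103, 120, 129, 135, 141, 148, 153, 161, 173, 188, 195, 202, 209, 216, 220, 237, 241]

Fragment lengths:
  [0,8): 8 bp
  [8,14): 6 bp
  [14,16): 2 bp
  [16,38): 22 bp
  [38,47): 9 bp
  [47,61): 14 bp
  [61,66): 5 bp
  [66,79): 13 bp
  [79,83): 4 bp
  [83,98): 15 bp
  [98,103): 5 bp
  [103,120): 17 bp
  [120,129): 9 bp
  [129,135): 6 bp
  [135,141): 6 bp
  [141,148): 7 bp
  [148,153): 5 bp
  [153,161): 8 bp
  [161,173): 12 bp
  [173,188): 15 bp
  [188,195): 7 bp
  [195,202): 7 bp
  [202,209): 7 bp
  [209,216): 7 bp
  [216,220): 4 bp
  [220,237): 17 bp
  [237,241): 4 bp
  [241,261): 20 bp

[2,4,4,4,5,5,5,6,6,6,7,7,7,7,7,8,8,9,9,12,13,14,15,15,17,17,20,22]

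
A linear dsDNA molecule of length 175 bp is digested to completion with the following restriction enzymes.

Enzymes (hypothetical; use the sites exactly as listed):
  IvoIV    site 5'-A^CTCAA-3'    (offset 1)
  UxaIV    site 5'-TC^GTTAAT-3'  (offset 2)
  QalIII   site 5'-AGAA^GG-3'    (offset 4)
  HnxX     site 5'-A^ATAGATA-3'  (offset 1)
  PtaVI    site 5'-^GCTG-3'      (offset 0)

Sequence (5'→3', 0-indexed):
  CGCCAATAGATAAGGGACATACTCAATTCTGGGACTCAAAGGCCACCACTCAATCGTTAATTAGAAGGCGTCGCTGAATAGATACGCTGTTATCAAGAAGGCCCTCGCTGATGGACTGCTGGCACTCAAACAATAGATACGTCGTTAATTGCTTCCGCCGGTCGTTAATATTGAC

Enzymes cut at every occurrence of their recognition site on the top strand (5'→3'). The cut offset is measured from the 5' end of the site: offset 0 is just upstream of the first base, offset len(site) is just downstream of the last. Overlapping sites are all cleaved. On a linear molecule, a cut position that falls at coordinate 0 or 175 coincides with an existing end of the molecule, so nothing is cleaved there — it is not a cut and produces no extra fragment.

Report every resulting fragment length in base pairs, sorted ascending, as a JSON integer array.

[5,5,6,7,7,7,8,8,11,11,11,12,13,14,14,16,20]

Site scan:
  IvoIV ACTCAA/1: at [20, 33, 47, 123] ⇒ [21, 34, 48, 124]
  UxaIV TCGTTAAT/2: at [53, 141, 161] ⇒ [55, 143, 163]
  QalIII AGAAGG/4: at [62, 95] ⇒ [66, 99]
  HnxX AATAGATA/1: at [4, 76, 131] ⇒ [5, 77, 132]
  PtaVI GCTG/0: at [72, 85, 106, 117] ⇒ [72, 85, 106, 117]

Pooled cuts: [5, 21, 34, 48, 55, 66, 72, 77, 85, 99, 106, 117, 124, 132, 143, 163]

Fragment lengths:
  [0,5): 5 bp
  [5,21): 16 bp
  [21,34): 13 bp
  [34,48): 14 bp
  [48,55): 7 bp
  [55,66): 11 bp
  [66,72): 6 bp
  [72,77): 5 bp
  [77,85): 8 bp
  [85,99): 14 bp
  [99,106): 7 bp
  [106,117): 11 bp
  [117,124): 7 bp
  [124,132): 8 bp
  [132,143): 11 bp
  [143,163): 20 bp
  [163,175): 12 bp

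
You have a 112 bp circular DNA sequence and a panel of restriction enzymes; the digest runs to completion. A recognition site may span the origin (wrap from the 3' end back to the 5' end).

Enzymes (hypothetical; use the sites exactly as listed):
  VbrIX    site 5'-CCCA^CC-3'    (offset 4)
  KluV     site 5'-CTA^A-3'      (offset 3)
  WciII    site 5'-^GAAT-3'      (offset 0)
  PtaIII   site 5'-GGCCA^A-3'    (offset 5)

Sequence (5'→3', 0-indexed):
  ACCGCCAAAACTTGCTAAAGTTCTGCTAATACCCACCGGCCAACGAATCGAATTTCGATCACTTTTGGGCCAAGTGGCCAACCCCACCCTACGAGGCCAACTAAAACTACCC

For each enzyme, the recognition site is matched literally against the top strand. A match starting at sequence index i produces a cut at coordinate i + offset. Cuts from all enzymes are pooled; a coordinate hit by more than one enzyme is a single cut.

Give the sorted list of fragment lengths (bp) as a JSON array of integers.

[2,4,5,6,7,7,8,10,11,13,16,23]

Scan for sites:
  VbrIX CCCACC/4: at [31, 82, 109] ⇒ [1, 35, 86]
  KluV CTAA/3: at [14, 25, 100] ⇒ [17, 28, 103]
  WciII GAAT/0: at [44, 49] ⇒ [44, 49]
  PtaIII GGCCAA/5: at [37, 67, 75, 94] ⇒ [42, 72, 80, 99]

Pooled cuts: [1, 17, 28, 35, 42, 44, 49, 72, 80, 86, 99, 103]

Fragment lengths:
  1→17: 16 bp
  17→28: 11 bp
  28→35: 7 bp
  35→42: 7 bp
  42→44: 2 bp
  44→49: 5 bp
  49→72: 23 bp
  72→80: 8 bp
  80→86: 6 bp
  86→99: 13 bp
  99→103: 4 bp
  103→1 (wrap): 112-103+1 = 10 bp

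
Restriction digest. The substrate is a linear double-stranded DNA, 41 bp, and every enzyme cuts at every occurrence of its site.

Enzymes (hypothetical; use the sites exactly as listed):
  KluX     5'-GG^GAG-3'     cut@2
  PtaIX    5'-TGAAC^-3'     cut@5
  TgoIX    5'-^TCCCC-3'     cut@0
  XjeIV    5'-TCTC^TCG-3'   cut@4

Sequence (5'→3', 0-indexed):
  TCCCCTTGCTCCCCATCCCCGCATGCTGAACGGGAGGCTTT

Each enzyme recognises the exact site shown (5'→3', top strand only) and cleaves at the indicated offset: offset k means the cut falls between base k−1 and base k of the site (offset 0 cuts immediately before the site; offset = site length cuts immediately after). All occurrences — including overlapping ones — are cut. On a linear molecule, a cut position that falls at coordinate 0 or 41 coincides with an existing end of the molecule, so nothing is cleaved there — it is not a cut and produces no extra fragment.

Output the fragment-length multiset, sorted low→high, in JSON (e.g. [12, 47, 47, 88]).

Scan for sites:
  KluX (GGGAG, off=2): starts [31] → cuts [33]
  PtaIX (TGAAC, off=5): starts [26] → cuts [31]
  TgoIX (TCCCC, off=0): starts [0, 9, 15] → cuts [9, 15] (position 0 is a terminus of the linear molecule — no cut)
  XjeIV (TCTCTCG, off=4): no sites

All cut coordinates (distinct, sorted): [9, 15, 31, 33]

Fragment lengths:
  [0,9): 9 bp
  [9,15): 6 bp
  [15,31): 16 bp
  [31,33): 2 bp
  [33,41): 8 bp

[2,6,8,9,16]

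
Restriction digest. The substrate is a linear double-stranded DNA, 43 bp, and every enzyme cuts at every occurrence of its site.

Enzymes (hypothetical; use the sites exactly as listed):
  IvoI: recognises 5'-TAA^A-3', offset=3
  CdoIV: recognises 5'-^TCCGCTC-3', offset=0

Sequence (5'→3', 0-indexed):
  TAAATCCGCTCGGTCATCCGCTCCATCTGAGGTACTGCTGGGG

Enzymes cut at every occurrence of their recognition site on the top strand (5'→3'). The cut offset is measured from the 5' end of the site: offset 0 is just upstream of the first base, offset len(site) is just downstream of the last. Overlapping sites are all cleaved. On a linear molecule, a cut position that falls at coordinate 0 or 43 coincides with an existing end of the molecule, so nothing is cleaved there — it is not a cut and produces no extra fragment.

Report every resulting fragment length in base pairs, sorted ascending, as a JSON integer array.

[1,3,12,27]

Per-enzyme occurrences:
  IvoI (TAAA, off=3): starts [0] → cuts [3]
  CdoIV (TCCGCTC, off=0): starts [4, 16] → cuts [4, 16]

Pooled cuts: [3, 4, 16]

Fragments:
  [0,3): 3 bp
  [3,4): 1 bp
  [4,16): 12 bp
  [16,43): 27 bp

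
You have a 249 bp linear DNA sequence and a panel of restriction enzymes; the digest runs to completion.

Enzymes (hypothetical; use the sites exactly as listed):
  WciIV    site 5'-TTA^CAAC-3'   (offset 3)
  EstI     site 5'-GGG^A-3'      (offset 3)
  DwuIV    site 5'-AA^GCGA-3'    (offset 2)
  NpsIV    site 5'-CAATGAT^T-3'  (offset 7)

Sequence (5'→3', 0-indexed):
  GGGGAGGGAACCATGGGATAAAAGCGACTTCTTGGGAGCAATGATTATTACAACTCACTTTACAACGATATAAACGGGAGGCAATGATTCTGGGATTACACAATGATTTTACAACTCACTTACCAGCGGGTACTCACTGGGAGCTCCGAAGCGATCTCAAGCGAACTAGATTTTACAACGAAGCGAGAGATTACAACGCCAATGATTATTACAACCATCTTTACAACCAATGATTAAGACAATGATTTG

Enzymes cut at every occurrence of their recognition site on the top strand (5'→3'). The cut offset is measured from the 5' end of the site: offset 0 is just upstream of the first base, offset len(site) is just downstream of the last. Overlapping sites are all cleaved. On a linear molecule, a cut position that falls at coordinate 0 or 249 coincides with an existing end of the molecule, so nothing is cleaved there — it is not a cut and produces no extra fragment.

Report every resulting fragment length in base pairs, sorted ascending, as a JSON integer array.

Per-enzyme occurrences:
  WciIV (TTACAAC, off=3): starts [47, 59, 108, 172, 190, 208, 220] → cuts [50, 62, 111, 175, 193, 211, 223]
  EstI (GGGA, off=3): starts [1, 5, 14, 33, 75, 91, 138] → cuts [4, 8, 17, 36, 78, 94, 141]
  DwuIV (AAGCGA, off=2): starts [21, 148, 158, 180] → cuts [23, 150, 160, 182]
  NpsIV (CAATGATT, off=7): starts [38, 81, 100, 199, 227, 239] → cuts [45, 88, 107, 206, 234, 246]

All cut coordinates (distinct, sorted): [4, 8, 17, 23, 36, 45, 50, 62, 78, 88, 94, 107, 111, 141, 150, 160, 175, 182, 193, 206, 211, 223, 234, 246]

Fragments:
  [0,4): 4 bp
  [4,8): 4 bp
  [8,17): 9 bp
  [17,23): 6 bp
  [23,36): 13 bp
  [36,45): 9 bp
  [45,50): 5 bp
  [50,62): 12 bp
  [62,78): 16 bp
  [78,88): 10 bp
  [88,94): 6 bp
  [94,107): 13 bp
  [107,111): 4 bp
  [111,141): 30 bp
  [141,150): 9 bp
  [150,160): 10 bp
  [160,175): 15 bp
  [175,182): 7 bp
  [182,193): 11 bp
  [193,206): 13 bp
  [206,211): 5 bp
  [211,223): 12 bp
  [223,234): 11 bp
  [234,246): 12 bp
  [246,249): 3 bp

[3,4,4,4,5,5,6,6,7,9,9,9,10,10,11,11,12,12,12,13,13,13,15,16,30]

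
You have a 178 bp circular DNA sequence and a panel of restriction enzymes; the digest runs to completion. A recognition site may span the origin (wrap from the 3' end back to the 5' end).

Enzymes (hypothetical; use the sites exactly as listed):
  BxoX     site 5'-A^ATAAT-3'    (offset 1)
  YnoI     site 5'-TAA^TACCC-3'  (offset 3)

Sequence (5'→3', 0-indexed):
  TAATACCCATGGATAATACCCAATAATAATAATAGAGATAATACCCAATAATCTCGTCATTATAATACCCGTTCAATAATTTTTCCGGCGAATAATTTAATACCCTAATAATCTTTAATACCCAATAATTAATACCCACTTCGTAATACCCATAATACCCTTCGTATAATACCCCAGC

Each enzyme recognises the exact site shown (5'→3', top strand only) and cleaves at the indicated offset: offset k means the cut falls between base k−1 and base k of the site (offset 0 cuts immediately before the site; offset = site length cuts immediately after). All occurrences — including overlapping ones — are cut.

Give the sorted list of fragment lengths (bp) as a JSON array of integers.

Per-enzyme occurrences:
  BxoX AATAAT/1: at [21, 24, 27, 46, 74, 90, 106, 123] ⇒ [22, 25, 28, 47, 75, 91, 107, 124]
  YnoI TAATACCC/3: at [0, 13, 38, 62, 97, 115, 129, 143, 152, 166] ⇒ [3, 16, 41, 65, 100, 118, 132, 146, 155, 169]

All cut coordinates (distinct, sorted): [3, 16, 22, 25, 28, 41, 47, 65, 75, 91, 100, 107, 118, 124, 132, 146, 155, 169]

Fragment lengths:
  3→16: 13 bp
  16→22: 6 bp
  22→25: 3 bp
  25→28: 3 bp
  28→41: 13 bp
  41→47: 6 bp
  47→65: 18 bp
  65→75: 10 bp
  75→91: 16 bp
  91→100: 9 bp
  100→107: 7 bp
  107→118: 11 bp
  118→124: 6 bp
  124→132: 8 bp
  132→146: 14 bp
  146→155: 9 bp
  155→169: 14 bp
  169→3 (wrap): 178-169+3 = 12 bp

[3,3,6,6,6,7,8,9,9,10,11,12,13,13,14,14,16,18]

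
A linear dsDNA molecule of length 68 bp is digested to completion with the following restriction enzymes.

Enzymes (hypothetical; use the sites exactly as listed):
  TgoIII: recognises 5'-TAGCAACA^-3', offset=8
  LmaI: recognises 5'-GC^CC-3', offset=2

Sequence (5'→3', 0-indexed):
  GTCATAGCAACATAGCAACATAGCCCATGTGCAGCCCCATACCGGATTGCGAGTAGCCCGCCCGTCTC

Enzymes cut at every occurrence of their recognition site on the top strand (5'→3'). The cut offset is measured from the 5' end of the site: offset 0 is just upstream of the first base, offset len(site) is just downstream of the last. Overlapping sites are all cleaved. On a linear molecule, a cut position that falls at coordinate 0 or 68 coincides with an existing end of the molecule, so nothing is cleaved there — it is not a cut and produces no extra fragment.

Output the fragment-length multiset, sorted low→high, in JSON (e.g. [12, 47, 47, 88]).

[4,4,7,8,11,12,22]

Per-enzyme occurrences:
  TgoIII (TAGCAACA, off=8): starts [4, 12] → cuts [12, 20]
  LmaI (GCCC, off=2): starts [22, 33, 55, 59] → cuts [24, 35, 57, 61]

All cut coordinates (distinct, sorted): [12, 20, 24, 35, 57, 61]

Fragments:
  [0,12): 12 bp
  [12,20): 8 bp
  [20,24): 4 bp
  [24,35): 11 bp
  [35,57): 22 bp
  [57,61): 4 bp
  [61,68): 7 bp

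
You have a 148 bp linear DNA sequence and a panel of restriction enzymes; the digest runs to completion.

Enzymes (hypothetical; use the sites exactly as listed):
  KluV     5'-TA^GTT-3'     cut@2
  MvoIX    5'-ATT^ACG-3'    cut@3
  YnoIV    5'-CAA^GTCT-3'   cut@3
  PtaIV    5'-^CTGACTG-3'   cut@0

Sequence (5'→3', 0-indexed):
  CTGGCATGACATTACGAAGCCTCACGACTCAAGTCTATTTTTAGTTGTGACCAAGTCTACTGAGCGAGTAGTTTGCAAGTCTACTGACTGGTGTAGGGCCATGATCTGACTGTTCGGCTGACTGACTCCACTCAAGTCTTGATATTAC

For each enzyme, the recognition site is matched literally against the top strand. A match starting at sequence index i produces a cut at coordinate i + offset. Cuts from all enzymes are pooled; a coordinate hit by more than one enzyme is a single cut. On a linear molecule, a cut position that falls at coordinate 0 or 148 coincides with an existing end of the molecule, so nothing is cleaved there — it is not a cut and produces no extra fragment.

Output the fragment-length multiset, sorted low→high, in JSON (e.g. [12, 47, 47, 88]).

Per-enzyme occurrences:
  KluV (TAGTT, off=2): starts [41, 68] → cuts [43, 70]
  MvoIX (ATTACG, off=3): starts [10] → cuts [13]
  YnoIV (CAAGTCT, off=3): starts [29, 51, 75, 132] → cuts [32, 54, 78, 135]
  PtaIV (CTGACTG, off=0): starts [83, 105, 117] → cuts [83, 105, 117]

All cut coordinates (distinct, sorted): [13, 32, 43, 54, 70, 78, 83, 105, 117, 135]

Fragments:
  [0,13): 13 bp
  [13,32): 19 bp
  [32,43): 11 bp
  [43,54): 11 bp
  [54,70): 16 bp
  [70,78): 8 bp
  [78,83): 5 bp
  [83,105): 22 bp
  [105,117): 12 bp
  [117,135): 18 bp
  [135,148): 13 bp

[5,8,11,11,12,13,13,16,18,19,22]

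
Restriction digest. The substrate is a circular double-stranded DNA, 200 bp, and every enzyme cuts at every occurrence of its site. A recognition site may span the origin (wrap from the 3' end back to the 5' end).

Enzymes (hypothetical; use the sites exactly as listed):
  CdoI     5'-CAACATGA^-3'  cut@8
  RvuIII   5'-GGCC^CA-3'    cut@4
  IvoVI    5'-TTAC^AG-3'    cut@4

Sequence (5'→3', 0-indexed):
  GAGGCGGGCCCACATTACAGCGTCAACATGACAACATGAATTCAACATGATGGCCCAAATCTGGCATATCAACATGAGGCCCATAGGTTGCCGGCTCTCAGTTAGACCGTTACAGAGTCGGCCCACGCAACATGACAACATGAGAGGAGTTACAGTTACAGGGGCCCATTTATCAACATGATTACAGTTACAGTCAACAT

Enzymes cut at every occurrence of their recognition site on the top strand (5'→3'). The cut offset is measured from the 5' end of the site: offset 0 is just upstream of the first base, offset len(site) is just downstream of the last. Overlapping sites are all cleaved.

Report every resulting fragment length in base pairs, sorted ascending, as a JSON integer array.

Scan for sites:
  CdoI (CAACATGA, off=8): starts [23, 31, 42, 69, 127, 135, 173, 194] → cuts [2, 31, 39, 50, 77, 135, 143, 181]
  RvuIII (GGCCCA, off=4): starts [6, 51, 77, 119, 162] → cuts [10, 55, 81, 123, 166]
  IvoVI (TTACAG, off=4): starts [14, 109, 149, 155, 181, 187] → cuts [18, 113, 153, 159, 185, 191]

All cut coordinates (distinct, sorted): [2, 10, 18, 31, 39, 50, 55, 77, 81, 113, 123, 135, 143, 153, 159, 166, 181, 185, 191]

Fragment lengths:
  2→10: 8 bp
  10→18: 8 bp
  18→31: 13 bp
  31→39: 8 bp
  39→50: 11 bp
  50→55: 5 bp
  55→77: 22 bp
  77→81: 4 bp
  81→113: 32 bp
  113→123: 10 bp
  123→135: 12 bp
  135→143: 8 bp
  143→153: 10 bp
  153→159: 6 bp
  159→166: 7 bp
  166→181: 15 bp
  181→185: 4 bp
  185→191: 6 bp
  191→2 (wrap): 200-191+2 = 11 bp

[4,4,5,6,6,7,8,8,8,8,10,10,11,11,12,13,15,22,32]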